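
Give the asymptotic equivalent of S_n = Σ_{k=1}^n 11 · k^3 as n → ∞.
S_n ~ 11 · n^4 / 4

By integral comparison (Euler-Maclaurin), Σ_{k=1}^n 11 · k^3 = 11 · ∫_0^n x^3 dx + O(n^3) = 11 · n^4/4 + O(n^3). (Equivalently, Faulhaber's formula gives the same leading term.)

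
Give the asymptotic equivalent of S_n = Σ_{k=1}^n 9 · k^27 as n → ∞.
S_n ~ 9 · n^28 / 28

By integral comparison (Euler-Maclaurin), Σ_{k=1}^n 9 · k^27 = 9 · ∫_0^n x^27 dx + O(n^27) = 9 · n^28/28 + O(n^27). (Equivalently, Faulhaber's formula gives the same leading term.)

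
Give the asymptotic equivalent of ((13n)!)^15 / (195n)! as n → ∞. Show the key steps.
((13n)!)^15/(195n)! ~ ((2π·13n)^(14/2) / sqrt(15)) · 15^(−15·13n)  →  0

Write N = 13n. Stirling: N! ~ sqrt(2π N)(N/e)^N and (15N)! ~ sqrt(2π·15N)·(15N/e)^(15N).
  (N!)^15/(15N)! ~ (2π N)^(15/2) (N/e)^(15N) / [sqrt(2π·15N) (15N/e)^(15N)]
     = (2π N)^(15/2) / sqrt(2π·15N) · (N/(15N))^(15N)
     = (2π N)^((15−1)/2) / sqrt(15) · 15^(−15N).
Since 15^15 > 1, the factor 15^(−15N) decays exponentially, so the ratio → 0. Substituting N = 13n gives the stated form.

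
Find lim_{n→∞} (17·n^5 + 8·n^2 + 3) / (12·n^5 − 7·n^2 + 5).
lim = 17/12

For large n the leading n^5 terms dominate both numerator and denominator. Dividing top and bottom by n^5, every other term tends to 0, leaving 17/12.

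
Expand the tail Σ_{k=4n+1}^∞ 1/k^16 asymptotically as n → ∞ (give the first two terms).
Σ_{k>4n} 1/k^16 = 1/(15 · (4n)^15) − 1/(2 · (4n)^16) + O(1/(4n)^17)

Compare to the integral: ∫_{4n}^∞ x^(−16) dx = [−x^(−15)/15]_{4n}^∞ = 1/((16−1)·(4n)^15). The Euler-Maclaurin correction adds −f(4n)/2 = −1/(2·(4n)^16). Euler-Maclaurin then gives
  Σ_{k>4n} 1/k^16 = ∫_{4n}^∞ dx/x^16 − 1/(2·(4n)^16) + O(1/(4n)^17).
(Equivalently this is ζ(16) − Σ_{k≤4n} 1/k^16.)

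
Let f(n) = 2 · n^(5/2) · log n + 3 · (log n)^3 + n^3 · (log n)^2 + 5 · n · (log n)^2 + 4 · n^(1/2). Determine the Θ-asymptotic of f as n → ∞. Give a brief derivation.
f(n) ∈ Θ(n^3 · (log n)^2)

Compare the terms by growth order. For large n, n^a · (log n)^b dominates n^a' · (log n)^b' iff a > a', or (a = a' and b > b'). Ranking the 5 terms shows the dominant one is n^3 · (log n)^2. Hence f(n) ∈ Θ(n^3 · (log n)^2).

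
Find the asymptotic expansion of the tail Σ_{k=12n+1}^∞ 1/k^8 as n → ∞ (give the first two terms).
Σ_{k>12n} 1/k^8 = 1/(7 · (12n)^7) − 1/(2 · (12n)^8) + O(1/(12n)^9)

Compare to the integral: ∫_{12n}^∞ x^(−8) dx = [−x^(−7)/7]_{12n}^∞ = 1/((8−1)·(12n)^7). The Euler-Maclaurin correction adds −f(12n)/2 = −1/(2·(12n)^8). Euler-Maclaurin then gives
  Σ_{k>12n} 1/k^8 = ∫_{12n}^∞ dx/x^8 − 1/(2·(12n)^8) + O(1/(12n)^9).
(Equivalently this is ζ(8) − Σ_{k≤12n} 1/k^8.)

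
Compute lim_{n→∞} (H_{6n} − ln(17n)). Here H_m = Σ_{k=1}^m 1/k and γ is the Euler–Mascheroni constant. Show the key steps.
lim = ln(6/17) + γ

By Euler-Maclaurin, H_m = ln m + γ + O(1/m). So
  H_{6n} − ln(17n) = ln(6n) + γ − ln(17n) + O(1/n)
                       = ln(6/17) + γ + O(1/n).
Hence the limit is ln(6/17) + γ.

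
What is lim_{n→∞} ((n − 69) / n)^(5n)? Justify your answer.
lim = e^(−345)

Rewrite as (1 − 69/n)^(5n). By the standard limit (1 + x/n)^n → e^x, we have (1 − 69/n)^n → e^(−69), and raising to the 5th power gives e^(−345).
More precisely, ln[(1 − 69/n)^(5n)] = 5n · ln(1 − 69/n) = 5n · (-69/n + O(1/n^2)) = -345 + O(1/n) → -345.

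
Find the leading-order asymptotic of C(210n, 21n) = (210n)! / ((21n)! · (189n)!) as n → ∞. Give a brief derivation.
C(210n, 21n) ~ (10000000000/387420489)^(21n) · sqrt(5/(9π·21n))

Write N = 21n. Apply Stirling to each factorial:
  (10N)! ~ sqrt(2π·10N) · (10N/e)^(10N),
  N! ~ sqrt(2π N) · (N/e)^N,
  (9N)! ~ sqrt(2π·9N) · (9N/e)^(9N).
The exponential factors combine to (10N)^(10N) / (N^N · (9N)^(9N)) = 10^(10N)/9^(9N) = (10^10/9^9)^N = (10000000000/387420489)^N.
The square-root prefactors combine to sqrt(2π·10N) / (sqrt(2π N)·sqrt(2π·9N)) = sqrt(10 / (2π·9·N)) = sqrt(5/(9π·21n)).
Substituting N = 21n: C(210n, 21n) ~ (10000000000/387420489)^(21n) · sqrt(5/(9π·21n)).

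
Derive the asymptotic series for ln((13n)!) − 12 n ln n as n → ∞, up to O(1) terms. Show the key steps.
ln((13n)!) − 12 n ln n = n ln n + 13(ln 13 − 1) n + (1/2) ln(2π·13n) + O(1/n)

Stirling: ln((13n)!) = 13n ln(13n) − 13n + (1/2) ln(2π·13n) + O(1/n).
Expand 13n ln(13n) = 13n (ln n + ln 13) = 13n ln n + 13n ln 13.
Subtract 12n ln n: leading term is (13 − 12) n ln n = n ln n. The next term is 13n ln 13 − 13n = 13(ln 13 − 1) n. Then the (1/2) ln(2π·13n) correction.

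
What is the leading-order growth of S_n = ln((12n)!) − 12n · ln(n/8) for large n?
S_n ~ 12n · (ln 96 − 1) + O(ln n)

Stirling: ln((12n)!) = 12n ln(12n) − 12n + O(ln n).
  S_n = 12n ln(12n) − 12n − 12n ln(n/8) + O(ln n)
      = 12n ln(12n) − 12n ln n + 12n ln 8 − 12n + O(ln n)
      = 12n ln 12 + 12n ln 8 − 12n + O(ln n)
      = 12n (ln 96 − 1) + O(ln n).
Numerically ln(96) − 1 ≈ 3.5643.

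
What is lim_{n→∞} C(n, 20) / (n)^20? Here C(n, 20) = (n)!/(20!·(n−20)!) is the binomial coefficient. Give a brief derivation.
lim = 1/20! = 1/2432902008176640000

With N = n → ∞: C(N, 20) / N^20 = [N(N−1)…(N−19)] / (20! · N^20) = (1/20!) · 1 · (1 − 1/n) · … · (1 − 19/n). Each factor → 1 as N → ∞, so the limit is 1/20! = 1/2432902008176640000.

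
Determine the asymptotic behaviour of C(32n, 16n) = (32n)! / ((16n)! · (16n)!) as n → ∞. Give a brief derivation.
C(32n, 16n) ~ (4)^(16n) · sqrt(1/(π·16n))

Write N = 16n. Apply Stirling to each factorial:
  (2N)! ~ sqrt(2π·2N) · (2N/e)^(2N),
  N! ~ sqrt(2π N) · (N/e)^N,
  (1N)! ~ sqrt(2π·1N) · (1N/e)^(1N).
The exponential factors combine to (2N)^(2N) / (N^N · (1N)^(1N)) = 2^(2N)/1^(1N) = (2^2/1^1)^N = (4)^N.
The square-root prefactors combine to sqrt(2π·2N) / (sqrt(2π N)·sqrt(2π·1N)) = sqrt(2 / (2π·1·N)) = sqrt(1/(π·16n)).
Substituting N = 16n: C(32n, 16n) ~ (4)^(16n) · sqrt(1/(π·16n)).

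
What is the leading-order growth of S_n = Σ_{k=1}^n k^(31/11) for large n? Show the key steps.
S_n ~ (11/42) · n^(42/11)

Integral comparison: Σ_{k=1}^n k^(31/11) = ∫_0^n x^(31/11) dx + O(n^(31/11)). The integral is n^(1 + 31/11) / (1 + 31/11) = n^((31+11)/11) / ((31+11)/11) = (11/42) · n^(42/11).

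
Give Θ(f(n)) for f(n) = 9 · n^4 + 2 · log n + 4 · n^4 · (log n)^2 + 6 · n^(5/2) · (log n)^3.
f(n) ∈ Θ(n^4 · (log n)^2)

Compare the terms by growth order. For large n, n^a · (log n)^b dominates n^a' · (log n)^b' iff a > a', or (a = a' and b > b'). Ranking the 4 terms shows the dominant one is 4 · n^4 · (log n)^2. Hence f(n) ∈ Θ(n^4 · (log n)^2).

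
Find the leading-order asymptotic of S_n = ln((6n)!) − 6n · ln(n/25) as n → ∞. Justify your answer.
S_n ~ 6n · (ln 150 − 1) + O(ln n)

Stirling: ln((6n)!) = 6n ln(6n) − 6n + O(ln n).
  S_n = 6n ln(6n) − 6n − 6n ln(n/25) + O(ln n)
      = 6n ln(6n) − 6n ln n + 6n ln 25 − 6n + O(ln n)
      = 6n ln 6 + 6n ln 25 − 6n + O(ln n)
      = 6n (ln 150 − 1) + O(ln n).
Numerically ln(150) − 1 ≈ 4.0106.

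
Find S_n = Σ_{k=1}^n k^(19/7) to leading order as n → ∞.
S_n ~ (7/26) · n^(26/7)

Integral comparison: Σ_{k=1}^n k^(19/7) = ∫_0^n x^(19/7) dx + O(n^(19/7)). The integral is n^(1 + 19/7) / (1 + 19/7) = n^((19+7)/7) / ((19+7)/7) = (7/26) · n^(26/7).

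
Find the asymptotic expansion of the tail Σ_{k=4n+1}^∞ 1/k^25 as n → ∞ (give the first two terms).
Σ_{k>4n} 1/k^25 = 1/(24 · (4n)^24) − 1/(2 · (4n)^25) + O(1/(4n)^26)

Compare to the integral: ∫_{4n}^∞ x^(−25) dx = [−x^(−24)/24]_{4n}^∞ = 1/((25−1)·(4n)^24). The Euler-Maclaurin correction adds −f(4n)/2 = −1/(2·(4n)^25). Euler-Maclaurin then gives
  Σ_{k>4n} 1/k^25 = ∫_{4n}^∞ dx/x^25 − 1/(2·(4n)^25) + O(1/(4n)^26).
(Equivalently this is ζ(25) − Σ_{k≤4n} 1/k^25.)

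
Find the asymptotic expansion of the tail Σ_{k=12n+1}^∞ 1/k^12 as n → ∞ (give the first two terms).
Σ_{k>12n} 1/k^12 = 1/(11 · (12n)^11) − 1/(2 · (12n)^12) + O(1/(12n)^13)

Compare to the integral: ∫_{12n}^∞ x^(−12) dx = [−x^(−11)/11]_{12n}^∞ = 1/((12−1)·(12n)^11). The Euler-Maclaurin correction adds −f(12n)/2 = −1/(2·(12n)^12). Euler-Maclaurin then gives
  Σ_{k>12n} 1/k^12 = ∫_{12n}^∞ dx/x^12 − 1/(2·(12n)^12) + O(1/(12n)^13).
(Equivalently this is ζ(12) − Σ_{k≤12n} 1/k^12.)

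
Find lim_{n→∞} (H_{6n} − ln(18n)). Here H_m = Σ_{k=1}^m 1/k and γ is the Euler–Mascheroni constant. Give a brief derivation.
lim = −ln 3 + γ

By Euler-Maclaurin, H_m = ln m + γ + O(1/m). So
  H_{6n} − ln(18n) = ln(6n) + γ − ln(18n) + O(1/n)
                       = ln(6/18) + γ + O(1/n).
Hence the limit is ln(6/18) + γ (= −ln 3).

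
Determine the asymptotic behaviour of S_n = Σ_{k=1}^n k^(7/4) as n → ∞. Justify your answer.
S_n ~ (4/11) · n^(11/4)

Integral comparison: Σ_{k=1}^n k^(7/4) = ∫_0^n x^(7/4) dx + O(n^(7/4)). The integral is n^(1 + 7/4) / (1 + 7/4) = n^((7+4)/4) / ((7+4)/4) = (4/11) · n^(11/4).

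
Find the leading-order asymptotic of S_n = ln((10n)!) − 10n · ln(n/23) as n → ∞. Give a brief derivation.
S_n ~ 10n · (ln 230 − 1) + O(ln n)

Stirling: ln((10n)!) = 10n ln(10n) − 10n + O(ln n).
  S_n = 10n ln(10n) − 10n − 10n ln(n/23) + O(ln n)
      = 10n ln(10n) − 10n ln n + 10n ln 23 − 10n + O(ln n)
      = 10n ln 10 + 10n ln 23 − 10n + O(ln n)
      = 10n (ln 230 − 1) + O(ln n).
Numerically ln(230) − 1 ≈ 4.4381.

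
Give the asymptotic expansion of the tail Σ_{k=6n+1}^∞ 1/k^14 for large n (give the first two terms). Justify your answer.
Σ_{k>6n} 1/k^14 = 1/(13 · (6n)^13) − 1/(2 · (6n)^14) + O(1/(6n)^15)

Compare to the integral: ∫_{6n}^∞ x^(−14) dx = [−x^(−13)/13]_{6n}^∞ = 1/((14−1)·(6n)^13). The Euler-Maclaurin correction adds −f(6n)/2 = −1/(2·(6n)^14). Euler-Maclaurin then gives
  Σ_{k>6n} 1/k^14 = ∫_{6n}^∞ dx/x^14 − 1/(2·(6n)^14) + O(1/(6n)^15).
(Equivalently this is ζ(14) − Σ_{k≤6n} 1/k^14.)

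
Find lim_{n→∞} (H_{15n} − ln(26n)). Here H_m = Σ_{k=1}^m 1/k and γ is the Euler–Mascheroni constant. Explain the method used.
lim = ln(15/26) + γ

By Euler-Maclaurin, H_m = ln m + γ + O(1/m). So
  H_{15n} − ln(26n) = ln(15n) + γ − ln(26n) + O(1/n)
                       = ln(15/26) + γ + O(1/n).
Hence the limit is ln(15/26) + γ.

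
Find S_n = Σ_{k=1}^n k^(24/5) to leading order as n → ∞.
S_n ~ (5/29) · n^(29/5)

Integral comparison: Σ_{k=1}^n k^(24/5) = ∫_0^n x^(24/5) dx + O(n^(24/5)). The integral is n^(1 + 24/5) / (1 + 24/5) = n^((24+5)/5) / ((24+5)/5) = (5/29) · n^(29/5).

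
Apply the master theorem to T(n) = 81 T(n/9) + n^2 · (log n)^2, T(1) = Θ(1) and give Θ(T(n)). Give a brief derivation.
T(n) = Θ(n^2 · (log n)^3)

Here log_9 81 = 2 and f(n) = n^2 · (log n)^2 = Θ(n^(log_9 81) · (log n)^2). This is the extended Case 2 of the master theorem (f matches the critical exponent up to log factors), giving T(n) = Θ(n^(log_9 81) · (log n)^(2+1)) = Θ(n^2 · (log n)^3).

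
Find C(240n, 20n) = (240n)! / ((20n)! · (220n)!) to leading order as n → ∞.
C(240n, 20n) ~ (8916100448256/285311670611)^(20n) · sqrt(6/(11π·20n))

Write N = 20n. Apply Stirling to each factorial:
  (12N)! ~ sqrt(2π·12N) · (12N/e)^(12N),
  N! ~ sqrt(2π N) · (N/e)^N,
  (11N)! ~ sqrt(2π·11N) · (11N/e)^(11N).
The exponential factors combine to (12N)^(12N) / (N^N · (11N)^(11N)) = 12^(12N)/11^(11N) = (12^12/11^11)^N = (8916100448256/285311670611)^N.
The square-root prefactors combine to sqrt(2π·12N) / (sqrt(2π N)·sqrt(2π·11N)) = sqrt(12 / (2π·11·N)) = sqrt(6/(11π·20n)).
Substituting N = 20n: C(240n, 20n) ~ (8916100448256/285311670611)^(20n) · sqrt(6/(11π·20n)).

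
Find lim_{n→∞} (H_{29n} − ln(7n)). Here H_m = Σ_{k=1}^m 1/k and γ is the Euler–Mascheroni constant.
lim = ln(29/7) + γ

By Euler-Maclaurin, H_m = ln m + γ + O(1/m). So
  H_{29n} − ln(7n) = ln(29n) + γ − ln(7n) + O(1/n)
                       = ln(29/7) + γ + O(1/n).
Hence the limit is ln(29/7) + γ.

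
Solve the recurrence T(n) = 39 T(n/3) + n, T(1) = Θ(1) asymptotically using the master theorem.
T(n) = Θ(n^(log_3 39))

Master theorem: compare f(n) = n to n^(log_3 39) where log_3 39 ≈ 3.335. Since 1 < log_3 39, we have f(n) = O(n^(log_3 39 − ε)) for some ε > 0 — Case 1. Hence T(n) = Θ(n^(log_3 39)).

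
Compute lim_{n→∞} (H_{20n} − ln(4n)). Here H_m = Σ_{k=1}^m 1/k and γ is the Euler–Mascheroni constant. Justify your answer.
lim = ln 5 + γ

By Euler-Maclaurin, H_m = ln m + γ + O(1/m). So
  H_{20n} − ln(4n) = ln(20n) + γ − ln(4n) + O(1/n)
                       = ln(20/4) + γ + O(1/n).
Hence the limit is ln(20/4) + γ (= ln 5).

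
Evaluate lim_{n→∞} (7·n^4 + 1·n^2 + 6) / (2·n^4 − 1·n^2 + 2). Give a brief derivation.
lim = 7/2

For large n the leading n^4 terms dominate both numerator and denominator. Dividing top and bottom by n^4, every other term tends to 0, leaving 7/2.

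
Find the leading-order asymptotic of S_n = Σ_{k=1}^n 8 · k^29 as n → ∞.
S_n ~ 4 · n^30 / 15

By integral comparison (Euler-Maclaurin), Σ_{k=1}^n 8 · k^29 = 8 · ∫_0^n x^29 dx + O(n^29) = 8 · n^30/30 = 4 · n^30 / 15 + O(n^29). (Equivalently, Faulhaber's formula gives the same leading term.)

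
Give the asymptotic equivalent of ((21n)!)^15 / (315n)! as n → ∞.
((21n)!)^15/(315n)! ~ ((2π·21n)^(14/2) / sqrt(15)) · 15^(−15·21n)  →  0

Write N = 21n. Stirling: N! ~ sqrt(2π N)(N/e)^N and (15N)! ~ sqrt(2π·15N)·(15N/e)^(15N).
  (N!)^15/(15N)! ~ (2π N)^(15/2) (N/e)^(15N) / [sqrt(2π·15N) (15N/e)^(15N)]
     = (2π N)^(15/2) / sqrt(2π·15N) · (N/(15N))^(15N)
     = (2π N)^((15−1)/2) / sqrt(15) · 15^(−15N).
Since 15^15 > 1, the factor 15^(−15N) decays exponentially, so the ratio → 0. Substituting N = 21n gives the stated form.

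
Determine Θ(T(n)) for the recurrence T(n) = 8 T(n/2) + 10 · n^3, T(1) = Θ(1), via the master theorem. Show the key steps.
T(n) = Θ(n^3 log n)

log_2 8 = 3, and f(n) = 10 · n^3 = Θ(n^(log_2 8)). This is Case 2 of the master theorem: T(n) = Θ(f(n) · log n) = Θ(n^3 log n).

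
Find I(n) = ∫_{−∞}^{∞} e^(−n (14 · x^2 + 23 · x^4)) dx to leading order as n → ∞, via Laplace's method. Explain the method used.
I(n) ~ sqrt(π/(14n))

φ(x) = 14 · x^2 + 23 · x^4 has its unique global minimum at x* = 0 (since φ'(x) = 28x + 92x^3 = 0 only at x = 0 for real x with both coefficients positive, and φ → ∞ as |x| → ∞). At x* = 0, φ(0) = 0 and φ''(0) = 28. Laplace's method then gives
  I(n) ~ sqrt(2π / (n · φ''(0))) · e^(−n φ(0)) = sqrt(2π / (28n)) = sqrt(π/(14n)).
The 23 · x^4 term contributes only at subleading order (an O(1/n) relative correction).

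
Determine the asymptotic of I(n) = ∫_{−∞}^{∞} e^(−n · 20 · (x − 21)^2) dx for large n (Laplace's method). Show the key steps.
I(n) = sqrt(π/(20n))

Here φ(x) = 20 · (x − 21)^2 has its unique minimum at x* = 21 with φ(x*) = 0 and φ''(x*) = 40. Laplace's method gives
  I(n) ~ e^(−n φ(x*)) · sqrt(2π / (n · φ''(x*))) = sqrt(2π / (40n)) = sqrt(π/(20n)).
This is exact: substituting u = (x − 21)·sqrt(20n) gives I(n) = (1/sqrt(20n)) ∫_{−∞}^{∞} e^(−u^2) du = sqrt(π/(20n)).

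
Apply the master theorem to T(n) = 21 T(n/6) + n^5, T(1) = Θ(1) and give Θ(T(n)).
T(n) = Θ(n^5)

log_6 21 ≈ 1.699. f(n) = n^5 dominates n^(log_6 21) since 5 > 1.699, and the regularity condition a·f(n/b) = 21·(n/6)^5 = (21/7776)·n^5 ≤ c·f(n) holds with c = 21/7776 ≈ 0.0027 < 1. So this is Case 3: T(n) = Θ(f(n)) = Θ(n^5).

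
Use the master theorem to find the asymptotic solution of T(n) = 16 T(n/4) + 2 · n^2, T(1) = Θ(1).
T(n) = Θ(n^2 log n)

log_4 16 = 2, and f(n) = 2 · n^2 = Θ(n^(log_4 16)). This is Case 2 of the master theorem: T(n) = Θ(f(n) · log n) = Θ(n^2 log n).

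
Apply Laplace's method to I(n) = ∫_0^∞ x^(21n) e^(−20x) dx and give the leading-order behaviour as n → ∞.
I(n) ~ (sqrt(2π·21n) / 20) · (21n/(20e))^(21n)

Write the integrand as exp(21n ln x − 20x) and set f(x) = 21n ln x − 20x. Then f'(x) = 21n/x − 20 = 0 at x* = 21n/20, and f''(x*) = −21n/x*^2 = −20^2/(21n). Laplace's method (interior maximum) gives
  I(n) ~ e^(f(x*)) · sqrt(2π / |f''(x*)|)
        = exp(21n ln(21n/20) − 21n) · sqrt(2π · 21n / 20^2)
        = (21n/20)^(21n) e^(−21n) · sqrt(2π·21n) / 20
        = (sqrt(2π·21n) / 20) · (21n/(20e))^(21n).
This matches Γ(21n+1)/20^(21n+1) with Stirling applied to Γ.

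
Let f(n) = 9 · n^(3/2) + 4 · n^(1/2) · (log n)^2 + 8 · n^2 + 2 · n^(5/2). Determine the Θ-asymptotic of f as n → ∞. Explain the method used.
f(n) ∈ Θ(n^(5/2))

Compare the terms by growth order. For large n, n^a · (log n)^b dominates n^a' · (log n)^b' iff a > a', or (a = a' and b > b'). Ranking the 4 terms shows the dominant one is 2 · n^(5/2). Hence f(n) ∈ Θ(n^(5/2)).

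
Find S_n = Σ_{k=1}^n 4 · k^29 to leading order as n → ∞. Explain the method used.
S_n ~ 2 · n^30 / 15

By integral comparison (Euler-Maclaurin), Σ_{k=1}^n 4 · k^29 = 4 · ∫_0^n x^29 dx + O(n^29) = 4 · n^30/30 = 2 · n^30 / 15 + O(n^29). (Equivalently, Faulhaber's formula gives the same leading term.)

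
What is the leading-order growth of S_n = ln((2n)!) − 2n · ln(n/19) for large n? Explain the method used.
S_n ~ 2n · (ln 38 − 1) + O(ln n)

Stirling: ln((2n)!) = 2n ln(2n) − 2n + O(ln n).
  S_n = 2n ln(2n) − 2n − 2n ln(n/19) + O(ln n)
      = 2n ln(2n) − 2n ln n + 2n ln 19 − 2n + O(ln n)
      = 2n ln 2 + 2n ln 19 − 2n + O(ln n)
      = 2n (ln 38 − 1) + O(ln n).
Numerically ln(38) − 1 ≈ 2.6376.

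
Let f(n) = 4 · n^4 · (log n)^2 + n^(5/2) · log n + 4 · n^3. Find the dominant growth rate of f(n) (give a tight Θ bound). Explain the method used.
f(n) ∈ Θ(n^4 · (log n)^2)

Compare the terms by growth order. For large n, n^a · (log n)^b dominates n^a' · (log n)^b' iff a > a', or (a = a' and b > b'). Ranking the 3 terms shows the dominant one is 4 · n^4 · (log n)^2. Hence f(n) ∈ Θ(n^4 · (log n)^2).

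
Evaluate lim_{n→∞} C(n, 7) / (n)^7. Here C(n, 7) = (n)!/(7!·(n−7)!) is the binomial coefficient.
lim = 1/7! = 1/5040

With N = n → ∞: C(N, 7) / N^7 = [N(N−1)…(N−6)] / (7! · N^7) = (1/7!) · 1 · (1 − 1/n) · … · (1 − 6/n). Each factor → 1 as N → ∞, so the limit is 1/7! = 1/5040.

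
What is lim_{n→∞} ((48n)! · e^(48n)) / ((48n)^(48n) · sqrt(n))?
lim = sqrt(2π·48)

Stirling: (48n)! ~ sqrt(2π·48n) · (48n/e)^(48n). Hence
  (48n)! · e^(48n) / (48n)^(48n) ~ sqrt(2π·48n).
Dividing by sqrt(n): sqrt(2π·48n) / sqrt(n) = sqrt(2π·48) · n^((1−1)/2), so the limit is sqrt(2π·48).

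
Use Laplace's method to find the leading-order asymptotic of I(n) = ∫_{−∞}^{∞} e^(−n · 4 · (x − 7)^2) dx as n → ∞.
I(n) = sqrt(π/(4n))

Here φ(x) = 4 · (x − 7)^2 has its unique minimum at x* = 7 with φ(x*) = 0 and φ''(x*) = 8. Laplace's method gives
  I(n) ~ e^(−n φ(x*)) · sqrt(2π / (n · φ''(x*))) = sqrt(2π / (8n)) = sqrt(π/(4n)).
This is exact: substituting u = (x − 7)·sqrt(4n) gives I(n) = (1/sqrt(4n)) ∫_{−∞}^{∞} e^(−u^2) du = sqrt(π/(4n)).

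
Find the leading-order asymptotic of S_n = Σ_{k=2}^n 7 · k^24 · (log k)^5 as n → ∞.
S_n ~ 7 · n^25 · (log n)^5 / 25

By integral comparison, S_n = ∫_1^n 7 · x^24 · (log x)^5 dx + O(n^24 · (log n)^5). For the integral, the leading term of ∫_1^n x^24 (log x)^5 dx is n^25/25 · (log n)^5 (by repeated integration by parts; each step lowers the log-exponent and produces a relatively O(1/log n) correction). Hence S_n ~ 7 · n^25 · (log n)^5 / 25.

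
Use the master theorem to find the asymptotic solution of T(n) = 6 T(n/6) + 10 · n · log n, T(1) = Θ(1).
T(n) = Θ(n · (log n)^2)

Here log_6 6 = 1 and f(n) = 10 · n · log n = Θ(n^(log_6 6) · (log n)^1). This is the extended Case 2 of the master theorem (f matches the critical exponent up to log factors), giving T(n) = Θ(n^(log_6 6) · (log n)^(1+1)) = Θ(n · (log n)^2).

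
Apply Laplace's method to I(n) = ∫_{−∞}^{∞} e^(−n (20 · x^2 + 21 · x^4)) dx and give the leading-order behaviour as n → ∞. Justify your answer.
I(n) ~ sqrt(π/(20n))

φ(x) = 20 · x^2 + 21 · x^4 has its unique global minimum at x* = 0 (since φ'(x) = 40x + 84x^3 = 0 only at x = 0 for real x with both coefficients positive, and φ → ∞ as |x| → ∞). At x* = 0, φ(0) = 0 and φ''(0) = 40. Laplace's method then gives
  I(n) ~ sqrt(2π / (n · φ''(0))) · e^(−n φ(0)) = sqrt(2π / (40n)) = sqrt(π/(20n)).
The 21 · x^4 term contributes only at subleading order (an O(1/n) relative correction).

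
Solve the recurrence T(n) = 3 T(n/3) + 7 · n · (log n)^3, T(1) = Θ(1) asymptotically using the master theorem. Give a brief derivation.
T(n) = Θ(n · (log n)^4)

Here log_3 3 = 1 and f(n) = 7 · n · (log n)^3 = Θ(n^(log_3 3) · (log n)^3). This is the extended Case 2 of the master theorem (f matches the critical exponent up to log factors), giving T(n) = Θ(n^(log_3 3) · (log n)^(3+1)) = Θ(n · (log n)^4).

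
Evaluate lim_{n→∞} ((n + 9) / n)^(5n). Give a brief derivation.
lim = e^45

Rewrite as (1 + 9/n)^(5n). By the standard limit (1 + x/n)^n → e^x, we have (1 + 9/n)^n → e^9, and raising to the 5th power gives e^45.
More precisely, ln[(1 + 9/n)^(5n)] = 5n · ln(1 + 9/n) = 5n · (9/n + O(1/n^2)) = 45 + O(1/n) → 45.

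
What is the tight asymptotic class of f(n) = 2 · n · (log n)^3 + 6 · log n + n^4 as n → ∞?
f(n) ∈ Θ(n^4)

Compare the terms by growth order. For large n, n^a · (log n)^b dominates n^a' · (log n)^b' iff a > a', or (a = a' and b > b'). Ranking the 3 terms shows the dominant one is n^4. Hence f(n) ∈ Θ(n^4).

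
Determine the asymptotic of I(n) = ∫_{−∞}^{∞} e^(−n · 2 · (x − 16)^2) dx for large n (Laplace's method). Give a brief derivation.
I(n) = sqrt(π/(2n))

Here φ(x) = 2 · (x − 16)^2 has its unique minimum at x* = 16 with φ(x*) = 0 and φ''(x*) = 4. Laplace's method gives
  I(n) ~ e^(−n φ(x*)) · sqrt(2π / (n · φ''(x*))) = sqrt(2π / (4n)) = sqrt(π/(2n)).
This is exact: substituting u = (x − 16)·sqrt(2n) gives I(n) = (1/sqrt(2n)) ∫_{−∞}^{∞} e^(−u^2) du = sqrt(π/(2n)).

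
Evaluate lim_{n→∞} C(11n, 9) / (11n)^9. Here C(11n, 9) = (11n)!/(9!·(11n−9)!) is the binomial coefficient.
lim = 1/9! = 1/362880

With N = 11n → ∞: C(N, 9) / N^9 = [N(N−1)…(N−8)] / (9! · N^9) = (1/9!) · 1 · (1 − 1/(11n)) · … · (1 − 8/(11n)). Each factor → 1 as N → ∞, so the limit is 1/9! = 1/362880.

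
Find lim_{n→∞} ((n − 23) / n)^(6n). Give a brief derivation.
lim = e^(−138)

Rewrite as (1 − 23/n)^(6n). By the standard limit (1 + x/n)^n → e^x, we have (1 − 23/n)^n → e^(−23), and raising to the 6th power gives e^(−138).
More precisely, ln[(1 − 23/n)^(6n)] = 6n · ln(1 − 23/n) = 6n · (-23/n + O(1/n^2)) = -138 + O(1/n) → -138.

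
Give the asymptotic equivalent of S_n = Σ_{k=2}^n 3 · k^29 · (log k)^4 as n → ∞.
S_n ~ n^30 · (log n)^4 / 10

By integral comparison, S_n = ∫_1^n 3 · x^29 · (log x)^4 dx + O(n^29 · (log n)^4). For the integral, the leading term of ∫_1^n x^29 (log x)^4 dx is n^30/30 · (log n)^4 (by repeated integration by parts; each step lowers the log-exponent and produces a relatively O(1/log n) correction). Hence S_n ~ n^30 · (log n)^4 / 10.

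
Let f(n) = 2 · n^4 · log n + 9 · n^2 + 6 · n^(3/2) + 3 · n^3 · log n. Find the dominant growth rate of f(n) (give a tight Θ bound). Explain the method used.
f(n) ∈ Θ(n^4 · log n)

Compare the terms by growth order. For large n, n^a · (log n)^b dominates n^a' · (log n)^b' iff a > a', or (a = a' and b > b'). Ranking the 4 terms shows the dominant one is 2 · n^4 · log n. Hence f(n) ∈ Θ(n^4 · log n).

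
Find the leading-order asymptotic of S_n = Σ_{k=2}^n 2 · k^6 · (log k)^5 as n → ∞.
S_n ~ 2 · n^7 · (log n)^5 / 7

By integral comparison, S_n = ∫_1^n 2 · x^6 · (log x)^5 dx + O(n^6 · (log n)^5). For the integral, the leading term of ∫_1^n x^6 (log x)^5 dx is n^7/7 · (log n)^5 (by repeated integration by parts; each step lowers the log-exponent and produces a relatively O(1/log n) correction). Hence S_n ~ 2 · n^7 · (log n)^5 / 7.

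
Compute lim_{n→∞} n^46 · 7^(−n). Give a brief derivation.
lim = 0

Exponentials with base > 1 dominate every fixed polynomial: for any fixed c, n^c / 7^n → 0 as n → ∞ (e.g. by the ratio test, or by writing 7^n = e^(n ln 7) and noting e^(n ln 7) / n^c → ∞). Hence n^46 · 7^(−n) = n^46 / 7^n → 0.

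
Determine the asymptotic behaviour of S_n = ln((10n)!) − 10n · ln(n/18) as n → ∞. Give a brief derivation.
S_n ~ 10n · (ln 180 − 1) + O(ln n)

Stirling: ln((10n)!) = 10n ln(10n) − 10n + O(ln n).
  S_n = 10n ln(10n) − 10n − 10n ln(n/18) + O(ln n)
      = 10n ln(10n) − 10n ln n + 10n ln 18 − 10n + O(ln n)
      = 10n ln 10 + 10n ln 18 − 10n + O(ln n)
      = 10n (ln 180 − 1) + O(ln n).
Numerically ln(180) − 1 ≈ 4.1930.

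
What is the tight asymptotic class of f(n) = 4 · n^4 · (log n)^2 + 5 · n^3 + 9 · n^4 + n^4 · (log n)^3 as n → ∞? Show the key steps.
f(n) ∈ Θ(n^4 · (log n)^3)

Compare the terms by growth order. For large n, n^a · (log n)^b dominates n^a' · (log n)^b' iff a > a', or (a = a' and b > b'). Ranking the 4 terms shows the dominant one is n^4 · (log n)^3. Hence f(n) ∈ Θ(n^4 · (log n)^3).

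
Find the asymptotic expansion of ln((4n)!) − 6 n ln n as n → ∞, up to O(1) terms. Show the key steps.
ln((4n)!) − 6 n ln n = −2 n ln n + 4(ln 4 − 1) n + (1/2) ln(2π·4n) + O(1/n)

Stirling: ln((4n)!) = 4n ln(4n) − 4n + (1/2) ln(2π·4n) + O(1/n).
Expand 4n ln(4n) = 4n (ln n + ln 4) = 4n ln n + 4n ln 4.
Subtract 6n ln n: leading term is (4 − 6) n ln n = −2 n ln n. The next term is 4n ln 4 − 4n = 4(ln 4 − 1) n. Then the (1/2) ln(2π·4n) correction.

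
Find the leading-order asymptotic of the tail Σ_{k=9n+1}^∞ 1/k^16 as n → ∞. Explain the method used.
Σ_{k>9n} 1/k^16 ~ 1/(15 · (9n)^15)

Compare to the integral: ∫_{9n}^∞ x^(−16) dx = [−x^(−15)/15]_{9n}^∞ = 1/((16−1)·(9n)^15). Euler-Maclaurin then gives
  Σ_{k>9n} 1/k^16 = ∫_{9n}^∞ dx/x^16 − 1/(2·(9n)^16) + O(1/(9n)^17).
(Equivalently this is ζ(16) − Σ_{k≤9n} 1/k^16.)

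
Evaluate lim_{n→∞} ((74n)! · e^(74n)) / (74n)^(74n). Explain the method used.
lim = ∞

Stirling: (74n)! ~ sqrt(2π·74n) · (74n/e)^(74n). Hence
  (74n)! · e^(74n) / (74n)^(74n) ~ sqrt(2π·74n) = sqrt(2π·74) · sqrt(n) → ∞.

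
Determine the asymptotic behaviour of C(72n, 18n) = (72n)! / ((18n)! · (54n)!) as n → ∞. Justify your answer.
C(72n, 18n) ~ (256/27)^(18n) · sqrt(2/(3π·18n))

Write N = 18n. Apply Stirling to each factorial:
  (4N)! ~ sqrt(2π·4N) · (4N/e)^(4N),
  N! ~ sqrt(2π N) · (N/e)^N,
  (3N)! ~ sqrt(2π·3N) · (3N/e)^(3N).
The exponential factors combine to (4N)^(4N) / (N^N · (3N)^(3N)) = 4^(4N)/3^(3N) = (4^4/3^3)^N = (256/27)^N.
The square-root prefactors combine to sqrt(2π·4N) / (sqrt(2π N)·sqrt(2π·3N)) = sqrt(4 / (2π·3·N)) = sqrt(2/(3π·18n)).
Substituting N = 18n: C(72n, 18n) ~ (256/27)^(18n) · sqrt(2/(3π·18n)).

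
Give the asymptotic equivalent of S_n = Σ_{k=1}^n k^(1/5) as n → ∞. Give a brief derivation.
S_n ~ (5/6) · n^(6/5)

Integral comparison: Σ_{k=1}^n k^(1/5) = ∫_0^n x^(1/5) dx + O(n^(1/5)). The integral is n^(1 + 1/5) / (1 + 1/5) = n^((1+5)/5) / ((1+5)/5) = (5/6) · n^(6/5).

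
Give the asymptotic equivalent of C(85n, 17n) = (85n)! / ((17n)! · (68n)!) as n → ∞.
C(85n, 17n) ~ (3125/256)^(17n) · sqrt(5/(8π·17n))

Write N = 17n. Apply Stirling to each factorial:
  (5N)! ~ sqrt(2π·5N) · (5N/e)^(5N),
  N! ~ sqrt(2π N) · (N/e)^N,
  (4N)! ~ sqrt(2π·4N) · (4N/e)^(4N).
The exponential factors combine to (5N)^(5N) / (N^N · (4N)^(4N)) = 5^(5N)/4^(4N) = (5^5/4^4)^N = (3125/256)^N.
The square-root prefactors combine to sqrt(2π·5N) / (sqrt(2π N)·sqrt(2π·4N)) = sqrt(5 / (2π·4·N)) = sqrt(5/(8π·17n)).
Substituting N = 17n: C(85n, 17n) ~ (3125/256)^(17n) · sqrt(5/(8π·17n)).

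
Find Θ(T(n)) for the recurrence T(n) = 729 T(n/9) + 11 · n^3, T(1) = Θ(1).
T(n) = Θ(n^3 log n)

log_9 729 = 3, and f(n) = 11 · n^3 = Θ(n^(log_9 729)). This is Case 2 of the master theorem: T(n) = Θ(f(n) · log n) = Θ(n^3 log n).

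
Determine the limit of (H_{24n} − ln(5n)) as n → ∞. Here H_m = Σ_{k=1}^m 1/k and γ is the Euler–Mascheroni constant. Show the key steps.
lim = ln(24/5) + γ

By Euler-Maclaurin, H_m = ln m + γ + O(1/m). So
  H_{24n} − ln(5n) = ln(24n) + γ − ln(5n) + O(1/n)
                       = ln(24/5) + γ + O(1/n).
Hence the limit is ln(24/5) + γ.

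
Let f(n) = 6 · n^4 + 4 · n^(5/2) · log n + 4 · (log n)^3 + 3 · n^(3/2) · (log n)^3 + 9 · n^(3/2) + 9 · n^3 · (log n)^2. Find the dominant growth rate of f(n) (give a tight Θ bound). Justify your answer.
f(n) ∈ Θ(n^4)

Compare the terms by growth order. For large n, n^a · (log n)^b dominates n^a' · (log n)^b' iff a > a', or (a = a' and b > b'). Ranking the 6 terms shows the dominant one is 6 · n^4. Hence f(n) ∈ Θ(n^4).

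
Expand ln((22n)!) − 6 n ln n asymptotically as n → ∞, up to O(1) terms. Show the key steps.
ln((22n)!) − 6 n ln n = 16 n ln n + 22(ln 22 − 1) n + (1/2) ln(2π·22n) + O(1/n)

Stirling: ln((22n)!) = 22n ln(22n) − 22n + (1/2) ln(2π·22n) + O(1/n).
Expand 22n ln(22n) = 22n (ln n + ln 22) = 22n ln n + 22n ln 22.
Subtract 6n ln n: leading term is (22 − 6) n ln n = 16 n ln n. The next term is 22n ln 22 − 22n = 22(ln 22 − 1) n. Then the (1/2) ln(2π·22n) correction.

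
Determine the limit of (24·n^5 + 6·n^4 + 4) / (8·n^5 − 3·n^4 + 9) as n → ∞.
lim = 24/8 = 3

For large n the leading n^5 terms dominate both numerator and denominator. Dividing top and bottom by n^5, every other term tends to 0, leaving 24/8 = 3.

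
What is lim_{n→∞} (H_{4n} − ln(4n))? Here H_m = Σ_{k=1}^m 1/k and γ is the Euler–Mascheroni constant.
lim = γ

By Euler-Maclaurin, H_m = ln m + γ + O(1/m). So
  H_{4n} − ln(4n) = ln(4n) + γ − ln(4n) + O(1/n)
                       = ln(4/4) + γ + O(1/n).
Hence the limit is γ (since ln 1 = 0).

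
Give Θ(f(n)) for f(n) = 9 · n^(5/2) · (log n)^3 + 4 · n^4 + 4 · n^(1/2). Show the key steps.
f(n) ∈ Θ(n^4)

Compare the terms by growth order. For large n, n^a · (log n)^b dominates n^a' · (log n)^b' iff a > a', or (a = a' and b > b'). Ranking the 3 terms shows the dominant one is 4 · n^4. Hence f(n) ∈ Θ(n^4).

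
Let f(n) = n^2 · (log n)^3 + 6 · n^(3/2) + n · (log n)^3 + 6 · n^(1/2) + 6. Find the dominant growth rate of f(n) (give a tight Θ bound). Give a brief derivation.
f(n) ∈ Θ(n^2 · (log n)^3)

Compare the terms by growth order. For large n, n^a · (log n)^b dominates n^a' · (log n)^b' iff a > a', or (a = a' and b > b'). Ranking the 5 terms shows the dominant one is n^2 · (log n)^3. Hence f(n) ∈ Θ(n^2 · (log n)^3).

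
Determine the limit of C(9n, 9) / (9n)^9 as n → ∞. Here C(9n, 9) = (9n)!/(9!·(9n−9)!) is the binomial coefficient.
lim = 1/9! = 1/362880

With N = 9n → ∞: C(N, 9) / N^9 = [N(N−1)…(N−8)] / (9! · N^9) = (1/9!) · 1 · (1 − 1/(9n)) · … · (1 − 8/(9n)). Each factor → 1 as N → ∞, so the limit is 1/9! = 1/362880.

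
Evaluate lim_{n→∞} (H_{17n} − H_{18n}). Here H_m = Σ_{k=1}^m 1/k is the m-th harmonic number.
lim = ln(17/18)

Euler-Maclaurin gives H_m = ln m + γ + 1/(2m) + O(1/m^2). The γ and O(1/m) terms cancel in the difference:
  H_{17n} − H_{18n} = ln(17n) − ln(18n) + O(1/n) = ln(17/18) + O(1/n).
Hence the limit is ln(17/18).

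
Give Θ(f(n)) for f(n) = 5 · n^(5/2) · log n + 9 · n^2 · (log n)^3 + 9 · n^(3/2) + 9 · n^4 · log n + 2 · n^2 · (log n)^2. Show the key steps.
f(n) ∈ Θ(n^4 · log n)

Compare the terms by growth order. For large n, n^a · (log n)^b dominates n^a' · (log n)^b' iff a > a', or (a = a' and b > b'). Ranking the 5 terms shows the dominant one is 9 · n^4 · log n. Hence f(n) ∈ Θ(n^4 · log n).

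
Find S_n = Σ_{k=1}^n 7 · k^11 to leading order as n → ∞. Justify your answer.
S_n ~ 7 · n^12 / 12

By integral comparison (Euler-Maclaurin), Σ_{k=1}^n 7 · k^11 = 7 · ∫_0^n x^11 dx + O(n^11) = 7 · n^12/12 + O(n^11). (Equivalently, Faulhaber's formula gives the same leading term.)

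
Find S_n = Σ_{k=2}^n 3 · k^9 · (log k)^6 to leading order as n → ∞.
S_n ~ 3 · n^10 · (log n)^6 / 10

By integral comparison, S_n = ∫_1^n 3 · x^9 · (log x)^6 dx + O(n^9 · (log n)^6). For the integral, the leading term of ∫_1^n x^9 (log x)^6 dx is n^10/10 · (log n)^6 (by repeated integration by parts; each step lowers the log-exponent and produces a relatively O(1/log n) correction). Hence S_n ~ 3 · n^10 · (log n)^6 / 10.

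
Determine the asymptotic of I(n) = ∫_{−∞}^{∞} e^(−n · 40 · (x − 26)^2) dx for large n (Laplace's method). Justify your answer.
I(n) = sqrt(π/(40n))

Here φ(x) = 40 · (x − 26)^2 has its unique minimum at x* = 26 with φ(x*) = 0 and φ''(x*) = 80. Laplace's method gives
  I(n) ~ e^(−n φ(x*)) · sqrt(2π / (n · φ''(x*))) = sqrt(2π / (80n)) = sqrt(π/(40n)).
This is exact: substituting u = (x − 26)·sqrt(40n) gives I(n) = (1/sqrt(40n)) ∫_{−∞}^{∞} e^(−u^2) du = sqrt(π/(40n)).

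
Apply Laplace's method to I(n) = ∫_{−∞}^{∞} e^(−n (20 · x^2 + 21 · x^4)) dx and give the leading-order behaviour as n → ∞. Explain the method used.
I(n) ~ sqrt(π/(20n))

φ(x) = 20 · x^2 + 21 · x^4 has its unique global minimum at x* = 0 (since φ'(x) = 40x + 84x^3 = 0 only at x = 0 for real x with both coefficients positive, and φ → ∞ as |x| → ∞). At x* = 0, φ(0) = 0 and φ''(0) = 40. Laplace's method then gives
  I(n) ~ sqrt(2π / (n · φ''(0))) · e^(−n φ(0)) = sqrt(2π / (40n)) = sqrt(π/(20n)).
The 21 · x^4 term contributes only at subleading order (an O(1/n) relative correction).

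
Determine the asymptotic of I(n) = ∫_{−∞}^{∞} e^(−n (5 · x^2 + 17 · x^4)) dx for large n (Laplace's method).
I(n) ~ sqrt(π/(5n))

φ(x) = 5 · x^2 + 17 · x^4 has its unique global minimum at x* = 0 (since φ'(x) = 10x + 68x^3 = 0 only at x = 0 for real x with both coefficients positive, and φ → ∞ as |x| → ∞). At x* = 0, φ(0) = 0 and φ''(0) = 10. Laplace's method then gives
  I(n) ~ sqrt(2π / (n · φ''(0))) · e^(−n φ(0)) = sqrt(2π / (10n)) = sqrt(π/(5n)).
The 17 · x^4 term contributes only at subleading order (an O(1/n) relative correction).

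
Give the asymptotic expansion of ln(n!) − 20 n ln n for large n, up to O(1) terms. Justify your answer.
ln(n!) − 20 n ln n = −19 n ln n − n + (1/2) ln(2π n) + O(1/n)

Stirling: ln((n)!) = n ln(n) − n + (1/2) ln(2π·n) + O(1/n).
Here n ln(n) = n ln n.
Subtract 20n ln n: leading term is (1 − 20) n ln n = −19 n ln n. The next term is −n. Then the (1/2) ln(2π·n) correction.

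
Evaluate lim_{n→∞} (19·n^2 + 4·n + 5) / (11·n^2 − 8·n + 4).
lim = 19/11

For large n the leading n^2 terms dominate both numerator and denominator. Dividing top and bottom by n^2, every other term tends to 0, leaving 19/11.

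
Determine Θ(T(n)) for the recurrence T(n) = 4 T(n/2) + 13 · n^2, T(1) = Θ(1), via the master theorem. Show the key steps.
T(n) = Θ(n^2 log n)

log_2 4 = 2, and f(n) = 13 · n^2 = Θ(n^(log_2 4)). This is Case 2 of the master theorem: T(n) = Θ(f(n) · log n) = Θ(n^2 log n).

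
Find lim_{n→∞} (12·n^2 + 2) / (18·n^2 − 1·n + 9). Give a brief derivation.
lim = 12/18 = 2/3

For large n the leading n^2 terms dominate both numerator and denominator. Dividing top and bottom by n^2, every other term tends to 0, leaving 12/18 = 2/3.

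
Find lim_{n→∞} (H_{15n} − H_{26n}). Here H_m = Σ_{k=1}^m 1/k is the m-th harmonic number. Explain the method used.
lim = ln(15/26)

Euler-Maclaurin gives H_m = ln m + γ + 1/(2m) + O(1/m^2). The γ and O(1/m) terms cancel in the difference:
  H_{15n} − H_{26n} = ln(15n) − ln(26n) + O(1/n) = ln(15/26) + O(1/n).
Hence the limit is ln(15/26).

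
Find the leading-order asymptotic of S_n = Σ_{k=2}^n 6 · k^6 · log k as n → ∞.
S_n ~ 6 · n^7 log n / 7 − 6 · n^7 / 49

By integral comparison, S_n = ∫_1^n 6 · x^6 · log x dx + O(n^6 · log n). For the integral, ∫ x^6 log x dx = n^7 log n / 7 − n^7/49 (integration by parts). Hence S_n ~ 6 · n^7 log n / 7 − 6 · n^7 / 49.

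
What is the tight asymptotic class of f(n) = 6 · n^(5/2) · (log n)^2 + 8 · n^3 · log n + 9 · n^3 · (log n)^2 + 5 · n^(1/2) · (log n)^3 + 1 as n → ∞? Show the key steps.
f(n) ∈ Θ(n^3 · (log n)^2)

Compare the terms by growth order. For large n, n^a · (log n)^b dominates n^a' · (log n)^b' iff a > a', or (a = a' and b > b'). Ranking the 5 terms shows the dominant one is 9 · n^3 · (log n)^2. Hence f(n) ∈ Θ(n^3 · (log n)^2).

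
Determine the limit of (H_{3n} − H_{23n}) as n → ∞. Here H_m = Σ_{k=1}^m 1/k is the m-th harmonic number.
lim = ln(3/23)

Euler-Maclaurin gives H_m = ln m + γ + 1/(2m) + O(1/m^2). The γ and O(1/m) terms cancel in the difference:
  H_{3n} − H_{23n} = ln(3n) − ln(23n) + O(1/n) = ln(3/23) + O(1/n).
Hence the limit is ln(3/23).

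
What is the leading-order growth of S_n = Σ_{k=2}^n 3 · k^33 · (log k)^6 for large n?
S_n ~ 3 · n^34 · (log n)^6 / 34

By integral comparison, S_n = ∫_1^n 3 · x^33 · (log x)^6 dx + O(n^33 · (log n)^6). For the integral, the leading term of ∫_1^n x^33 (log x)^6 dx is n^34/34 · (log n)^6 (by repeated integration by parts; each step lowers the log-exponent and produces a relatively O(1/log n) correction). Hence S_n ~ 3 · n^34 · (log n)^6 / 34.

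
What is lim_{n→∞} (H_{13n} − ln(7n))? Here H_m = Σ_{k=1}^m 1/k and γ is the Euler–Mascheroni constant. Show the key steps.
lim = ln(13/7) + γ

By Euler-Maclaurin, H_m = ln m + γ + O(1/m). So
  H_{13n} − ln(7n) = ln(13n) + γ − ln(7n) + O(1/n)
                       = ln(13/7) + γ + O(1/n).
Hence the limit is ln(13/7) + γ.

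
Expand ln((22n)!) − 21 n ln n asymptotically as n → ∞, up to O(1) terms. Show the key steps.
ln((22n)!) − 21 n ln n = n ln n + 22(ln 22 − 1) n + (1/2) ln(2π·22n) + O(1/n)

Stirling: ln((22n)!) = 22n ln(22n) − 22n + (1/2) ln(2π·22n) + O(1/n).
Expand 22n ln(22n) = 22n (ln n + ln 22) = 22n ln n + 22n ln 22.
Subtract 21n ln n: leading term is (22 − 21) n ln n = n ln n. The next term is 22n ln 22 − 22n = 22(ln 22 − 1) n. Then the (1/2) ln(2π·22n) correction.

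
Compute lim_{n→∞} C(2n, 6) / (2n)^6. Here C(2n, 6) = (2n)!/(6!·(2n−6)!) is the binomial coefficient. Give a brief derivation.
lim = 1/6! = 1/720

With N = 2n → ∞: C(N, 6) / N^6 = [N(N−1)…(N−5)] / (6! · N^6) = (1/6!) · 1 · (1 − 1/(2n)) · … · (1 − 5/(2n)). Each factor → 1 as N → ∞, so the limit is 1/6! = 1/720.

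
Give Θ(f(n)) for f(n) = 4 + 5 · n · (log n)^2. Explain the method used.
f(n) ∈ Θ(n · (log n)^2)

Compare the terms by growth order. For large n, n^a · (log n)^b dominates n^a' · (log n)^b' iff a > a', or (a = a' and b > b'). Ranking the 2 terms shows the dominant one is 5 · n · (log n)^2. Hence f(n) ∈ Θ(n · (log n)^2).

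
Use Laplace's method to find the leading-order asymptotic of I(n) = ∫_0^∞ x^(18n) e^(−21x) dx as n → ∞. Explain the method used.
I(n) ~ (sqrt(2π·18n) / 21) · (18n/(21e))^(18n)

Write the integrand as exp(18n ln x − 21x) and set f(x) = 18n ln x − 21x. Then f'(x) = 18n/x − 21 = 0 at x* = 18n/21, and f''(x*) = −18n/x*^2 = −21^2/(18n). Laplace's method (interior maximum) gives
  I(n) ~ e^(f(x*)) · sqrt(2π / |f''(x*)|)
        = exp(18n ln(18n/21) − 18n) · sqrt(2π · 18n / 21^2)
        = (18n/21)^(18n) e^(−18n) · sqrt(2π·18n) / 21
        = (sqrt(2π·18n) / 21) · (18n/(21e))^(18n).
This matches Γ(18n+1)/21^(18n+1) with Stirling applied to Γ.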